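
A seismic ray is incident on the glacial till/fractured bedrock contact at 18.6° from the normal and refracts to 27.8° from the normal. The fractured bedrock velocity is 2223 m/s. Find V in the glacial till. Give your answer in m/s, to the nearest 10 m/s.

1520 m/s

sin 18.6° = 0.3190; sin 27.8° = 0.4664.
V₁ = V₂·(sin θ₁/sin θ₂) = 2223·(0.3190/0.4664) = 1520.30 m/s.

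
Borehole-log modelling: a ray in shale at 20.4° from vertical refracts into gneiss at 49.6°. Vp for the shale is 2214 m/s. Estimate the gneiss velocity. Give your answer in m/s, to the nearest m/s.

Snell's law: sin 20.4°/V₁ = sin 49.6°/V₂.
V₂ = V₁·sin 49.6°/sin 20.4° = 2214 × 2.1847 = 4837.01 m/s.

4837 m/s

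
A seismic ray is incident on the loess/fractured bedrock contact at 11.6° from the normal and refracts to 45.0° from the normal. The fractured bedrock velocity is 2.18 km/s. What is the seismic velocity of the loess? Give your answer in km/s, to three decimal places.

Snell's law: sin 11.6°/V₁ = sin 45.0°/V₂.
V₁ = V₂·sin 11.6°/sin 45.0° = 2.18 × 0.2844 = 0.620 km/s.

0.620 km/s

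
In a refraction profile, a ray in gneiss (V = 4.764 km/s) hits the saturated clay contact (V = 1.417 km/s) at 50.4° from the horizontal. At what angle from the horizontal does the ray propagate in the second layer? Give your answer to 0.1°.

79.1°

Convert to the normal: θ₁ = 90° − 50.4° = 39.6°.
Snell's law: sin θ₂ = (V₂/V₁)·sin θ₁ = (1.417/4.764)·sin 39.6° = 0.1896.
θ₂ = sin⁻¹(0.1896) = 10.93° (from vertical).
From the interface: 90° − 10.93° = 79.07°.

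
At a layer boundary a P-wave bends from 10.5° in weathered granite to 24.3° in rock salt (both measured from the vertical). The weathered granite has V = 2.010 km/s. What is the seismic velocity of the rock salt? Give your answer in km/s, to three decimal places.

sin 10.5° = 0.1822; sin 24.3° = 0.4115.
V₂ = V₁·(sin θ₂/sin θ₁) = 2.010·(0.4115/0.1822) = 4.539 km/s.

4.539 km/s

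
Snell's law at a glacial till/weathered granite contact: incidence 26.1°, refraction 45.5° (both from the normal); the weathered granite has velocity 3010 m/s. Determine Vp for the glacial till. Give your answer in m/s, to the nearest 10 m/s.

1860 m/s

sin 26.1° = 0.4399; sin 45.5° = 0.7133.
V₁ = V₂·(sin θ₁/sin θ₂) = 3010·(0.4399/0.7133) = 1856.59 m/s.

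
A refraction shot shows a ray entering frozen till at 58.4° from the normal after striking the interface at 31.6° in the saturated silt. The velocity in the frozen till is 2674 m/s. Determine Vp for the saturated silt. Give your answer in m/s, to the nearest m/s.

1645 m/s

Snell's law: sin 31.6°/V₁ = sin 58.4°/V₂.
V₁ = V₂·sin 31.6°/sin 58.4° = 2674 × 0.6152 = 1645.06 m/s.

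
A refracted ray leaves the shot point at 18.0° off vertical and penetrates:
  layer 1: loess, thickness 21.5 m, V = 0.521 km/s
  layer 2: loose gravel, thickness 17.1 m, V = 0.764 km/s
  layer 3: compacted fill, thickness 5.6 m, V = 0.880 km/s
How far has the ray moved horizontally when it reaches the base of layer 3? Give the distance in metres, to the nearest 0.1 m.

Apply Snell's law at each interface; in layer i the horizontal offset is hᵢ·tan θᵢ.
Layer 1: θ = 18.00°; offset = 21.5·tan 18.00° = 6.986 m.
Layer 2: sin θ = 0.764·sin 18.0°/0.521 = 0.4531, θ = 26.95°; offset = 17.1·tan 26.95° = 8.692 m.
Layer 3: sin θ = 0.880·sin 18.0°/0.521 = 0.5219, θ = 31.46°; offset = 5.6·tan 31.46° = 3.427 m.
Σ offsets = 19.105 m.

19.1 m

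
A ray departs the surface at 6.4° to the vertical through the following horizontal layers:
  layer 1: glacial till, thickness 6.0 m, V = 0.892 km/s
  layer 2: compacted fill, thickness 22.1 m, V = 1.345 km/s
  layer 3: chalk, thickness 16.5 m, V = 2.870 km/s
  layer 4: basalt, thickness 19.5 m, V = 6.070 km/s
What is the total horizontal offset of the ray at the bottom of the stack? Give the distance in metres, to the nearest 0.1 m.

33.5 m

p = sin θ₁/V₁ = sin 6.4°/0.892 = 1.2497e-01 s/km is conserved through the stack.
Layer 1: θ = 6.40°; offset = 6.0·tan 6.40° = 0.673 m.
Layer 2: sin θ = p·1.345 = 0.1681 → θ = 9.68°; offset = 22.1·tan 9.68° = 3.768 m.
Layer 3: sin θ = p·2.870 = 0.3587 → θ = 21.02°; offset = 16.5·tan 21.02° = 6.339 m.
Layer 4: sin θ = p·6.070 = 0.7585 → θ = 49.34°; offset = 19.5·tan 49.34° = 22.699 m.
Total horizontal offset = 33.480 m.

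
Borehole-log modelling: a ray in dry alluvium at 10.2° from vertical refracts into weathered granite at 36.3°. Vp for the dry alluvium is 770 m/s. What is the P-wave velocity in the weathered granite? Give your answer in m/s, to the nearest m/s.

2574 m/s

sin 10.2° = 0.1771; sin 36.3° = 0.5920.
V₂ = V₁·(sin θ₂/sin θ₁) = 770·(0.5920/0.1771) = 2574.19 m/s.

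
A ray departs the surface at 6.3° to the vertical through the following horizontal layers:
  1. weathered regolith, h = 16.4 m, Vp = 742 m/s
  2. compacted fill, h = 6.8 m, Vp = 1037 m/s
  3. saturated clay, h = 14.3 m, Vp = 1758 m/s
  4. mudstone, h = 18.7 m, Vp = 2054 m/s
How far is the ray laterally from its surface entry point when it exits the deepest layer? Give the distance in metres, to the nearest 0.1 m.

12.7 m

p = sin θ₁/V₁ = sin 6.3°/742 = 1.4789e-04 s/m is conserved through the stack.
Layer 1: θ = 6.30°; offset = 16.4·tan 6.30° = 1.811 m.
Layer 2: sin θ = p·1037 = 0.1534 → θ = 8.82°; offset = 6.8·tan 8.82° = 1.055 m.
Layer 3: sin θ = p·1758 = 0.2600 → θ = 15.07°; offset = 14.3·tan 15.07° = 3.850 m.
Layer 4: sin θ = p·2054 = 0.3038 → θ = 17.68°; offset = 18.7·tan 17.68° = 5.962 m.
Σ offsets = 12.678 m.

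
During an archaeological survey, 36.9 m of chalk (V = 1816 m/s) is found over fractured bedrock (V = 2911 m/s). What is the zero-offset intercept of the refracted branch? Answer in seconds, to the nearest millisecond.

θ_c = arcsin(V₁/V₂) = arcsin(1816/2911) = 38.60°; cos θ_c = 0.7816.
tᵢ = 2h·cos θ_c / V₁ = 2·36.9·0.7816 / 1816 = 0.03176 s.

0.032 s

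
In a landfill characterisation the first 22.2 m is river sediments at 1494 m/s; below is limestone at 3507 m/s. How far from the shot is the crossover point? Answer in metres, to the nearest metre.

70 m

x_cross = 2h·√((V₂+V₁)/(V₂−V₁)).
(V₂+V₁)/(V₂−V₁) = (3507+1494)/(3507−1494) = 2.4844; √ = 1.5762.
x_cross = 2·22.2·1.5762 = 69.98 m.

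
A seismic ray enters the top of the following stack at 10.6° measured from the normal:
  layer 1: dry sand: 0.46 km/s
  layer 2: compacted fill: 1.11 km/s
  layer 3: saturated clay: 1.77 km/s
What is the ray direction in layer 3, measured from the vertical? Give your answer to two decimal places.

Snell's law across each interface conserves sin θ / V, so sin θ_3 = V_3·sin θ₁/V₁.
sin θ_3 = 1.77 × sin 10.6° / 0.46 = 0.7078.
θ_3 = arcsin 0.7078 = 45.06°.

45.06°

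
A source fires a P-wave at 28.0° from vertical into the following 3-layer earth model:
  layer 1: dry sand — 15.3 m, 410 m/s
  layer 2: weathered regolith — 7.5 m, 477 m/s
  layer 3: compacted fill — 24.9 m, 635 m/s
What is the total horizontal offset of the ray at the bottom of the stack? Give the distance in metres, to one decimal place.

39.4 m

Apply Snell's law at each interface; in layer i the horizontal offset is hᵢ·tan θᵢ.
Layer 1: θ = 28.00°; offset = 15.3·tan 28.00° = 8.135 m.
Layer 2: sin θ = 477·sin 28.0°/410 = 0.5462, θ = 33.11°; offset = 7.5·tan 33.11° = 4.890 m.
Layer 3: sin θ = 635·sin 28.0°/410 = 0.7271, θ = 46.64°; offset = 24.9·tan 46.64° = 26.372 m.
Total horizontal offset = 39.398 m.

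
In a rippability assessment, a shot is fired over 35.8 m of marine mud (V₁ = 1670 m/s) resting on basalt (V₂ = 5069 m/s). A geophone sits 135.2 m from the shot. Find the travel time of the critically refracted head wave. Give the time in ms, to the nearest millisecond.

t = x/V₂ + 2h·√(V₂²−V₁²)/(V₁V₂).
√(V₂²−V₁²) = √(5069²−1670²) = 4786.0 m/s; delay term = 2·35.8·4786.0/(1670·5069) = 0.04048 s.
t = 135.2/5069 + 0.04048 = 0.06715 s.

67 ms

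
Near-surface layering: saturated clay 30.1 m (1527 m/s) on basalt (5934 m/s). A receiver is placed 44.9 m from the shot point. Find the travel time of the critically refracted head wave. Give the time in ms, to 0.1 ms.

t = x/V₂ + 2h·√(V₂²−V₁²)/(V₁V₂).
√(V₂²−V₁²) = √(5934²−1527²) = 5734.2 m/s; delay term = 2·30.1·5734.2/(1527·5934) = 0.03810 s.
t = 44.9/5934 + 0.03810 = 0.04566 s.

45.7 ms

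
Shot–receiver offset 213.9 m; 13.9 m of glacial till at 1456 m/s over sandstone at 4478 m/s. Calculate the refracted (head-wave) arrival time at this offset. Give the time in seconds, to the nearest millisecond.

t = x/V₂ + 2h·√(V₂²−V₁²)/(V₁V₂).
√(V₂²−V₁²) = √(4478²−1456²) = 4234.7 m/s; delay term = 2·13.9·4234.7/(1456·4478) = 0.01806 s.
t = 213.9/4478 + 0.01806 = 0.06582 s.

0.066 s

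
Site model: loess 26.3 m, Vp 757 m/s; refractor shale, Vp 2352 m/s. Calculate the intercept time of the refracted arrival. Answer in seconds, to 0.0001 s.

tᵢ = 2h·√(V₂²−V₁²)/(V₁V₂).
√(V₂²−V₁²) = √(2352²−757²) = 2226.8 m/s.
tᵢ = 2·26.3·2226.8/(757·2352) = 0.06579 s.

0.0658 s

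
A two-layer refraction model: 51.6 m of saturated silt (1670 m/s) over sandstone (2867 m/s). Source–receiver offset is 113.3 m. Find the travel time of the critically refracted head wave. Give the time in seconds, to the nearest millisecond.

0.090 s

θ_c = arcsin(V₁/V₂) = arcsin(1670/2867) = 35.63°, cos θ_c = 0.8128.
Intercept time tᵢ = 2h cos θ_c / V₁ = 2·51.6·0.8128/1670 = 0.05023 s.
t = x/V₂ + tᵢ = 113.3/2867 + 0.05023 = 0.08975 s.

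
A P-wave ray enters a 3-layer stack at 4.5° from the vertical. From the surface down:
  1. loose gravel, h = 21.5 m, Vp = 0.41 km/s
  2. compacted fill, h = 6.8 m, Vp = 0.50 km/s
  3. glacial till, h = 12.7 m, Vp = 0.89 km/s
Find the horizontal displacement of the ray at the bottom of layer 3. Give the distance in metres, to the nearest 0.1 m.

4.5 m

Apply Snell's law at each interface; in layer i the horizontal offset is hᵢ·tan θᵢ.
Layer 1: θ = 4.50°; offset = 21.5·tan 4.50° = 1.692 m.
Layer 2: sin θ = 0.50·sin 4.5°/0.41 = 0.0957, θ = 5.49°; offset = 6.8·tan 5.49° = 0.654 m.
Layer 3: sin θ = 0.89·sin 4.5°/0.41 = 0.1703, θ = 9.81°; offset = 12.7·tan 9.81° = 2.195 m.
Σ offsets = 4.541 m.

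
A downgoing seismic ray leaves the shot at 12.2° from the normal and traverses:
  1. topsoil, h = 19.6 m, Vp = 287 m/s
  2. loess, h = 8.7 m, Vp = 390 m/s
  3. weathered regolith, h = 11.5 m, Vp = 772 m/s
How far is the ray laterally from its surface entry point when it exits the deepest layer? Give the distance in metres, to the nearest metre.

Ray parameter p = sin 12.2° / 287 m/s = 7.3632e-04 s/m.
Layer 1: θ = 12.20°; offset = 19.6·tan 12.20° = 4.238 m.
Layer 2: sin θ = p·390 = 0.2872 → θ = 16.69°; offset = 8.7·tan 16.69° = 2.608 m.
Layer 3: sin θ = p·772 = 0.5684 → θ = 34.64°; offset = 11.5·tan 34.64° = 7.946 m.
Summing the layer offsets gives 14.792 m.

15 m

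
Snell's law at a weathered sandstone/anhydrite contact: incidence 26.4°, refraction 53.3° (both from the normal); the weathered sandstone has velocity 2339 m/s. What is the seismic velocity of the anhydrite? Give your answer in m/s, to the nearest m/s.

4218 m/s

sin 26.4° = 0.4446; sin 53.3° = 0.8018.
V₂ = V₁·(sin θ₂/sin θ₁) = 2339·(0.8018/0.4446) = 4217.73 m/s.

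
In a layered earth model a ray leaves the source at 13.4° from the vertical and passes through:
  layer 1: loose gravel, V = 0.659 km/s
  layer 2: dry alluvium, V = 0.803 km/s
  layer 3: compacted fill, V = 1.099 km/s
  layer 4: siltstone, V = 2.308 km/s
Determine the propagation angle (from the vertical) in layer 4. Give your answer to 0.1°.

54.3°

Ray parameter p = sin 13.4° / 0.659 = 3.5167e-01 s/km.
sin θ_4 = p·V_4 = 3.5167e-01 × 2.308 = 0.8116.
θ_4 = arcsin 0.8116 = 54.26°.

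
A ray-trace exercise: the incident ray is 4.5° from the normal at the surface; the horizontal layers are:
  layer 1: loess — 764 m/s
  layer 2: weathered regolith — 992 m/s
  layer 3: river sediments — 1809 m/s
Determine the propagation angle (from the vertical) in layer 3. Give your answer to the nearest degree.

11°

Snell's law across each interface conserves sin θ / V, so sin θ_3 = V_3·sin θ₁/V₁.
sin θ_3 = 1809 × sin 4.5° / 764 = 0.1858.
θ_3 = 10.71° from the vertical.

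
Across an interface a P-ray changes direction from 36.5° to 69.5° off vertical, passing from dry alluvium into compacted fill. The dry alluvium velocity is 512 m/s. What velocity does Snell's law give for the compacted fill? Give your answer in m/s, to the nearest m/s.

sin 36.5° = 0.5948; sin 69.5° = 0.9367.
V₂ = V₁·(sin θ₂/sin θ₁) = 512·(0.9367/0.5948) = 806.25 m/s.

806 m/s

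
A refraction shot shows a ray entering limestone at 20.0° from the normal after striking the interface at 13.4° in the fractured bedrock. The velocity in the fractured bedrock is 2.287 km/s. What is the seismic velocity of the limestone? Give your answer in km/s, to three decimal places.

3.375 km/s

sin 13.4° = 0.2317; sin 20.0° = 0.3420.
V₂ = V₁·(sin θ₂/sin θ₁) = 2.287·(0.3420/0.2317) = 3.375 km/s.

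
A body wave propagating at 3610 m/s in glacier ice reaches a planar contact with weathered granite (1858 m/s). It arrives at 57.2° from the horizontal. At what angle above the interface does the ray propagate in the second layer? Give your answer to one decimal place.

73.8°

Angle from the normal: 90° − 57.2° = 32.8°.
Snell's law: sin θ₂ = (V₂/V₁)·sin θ₁ = (1858/3610)·sin 32.8° = 0.2788.
θ₂ = arcsin 0.2788 = 16.19° from the normal.
From the interface: 90° − 16.19° = 73.81°.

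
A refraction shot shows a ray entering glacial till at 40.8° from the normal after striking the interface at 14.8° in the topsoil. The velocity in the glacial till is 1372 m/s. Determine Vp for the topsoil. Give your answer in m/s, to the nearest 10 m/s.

Snell's law: sin 14.8°/V₁ = sin 40.8°/V₂.
V₁ = V₂·sin 14.8°/sin 40.8° = 1372 × 0.3909 = 536.36 m/s.

540 m/s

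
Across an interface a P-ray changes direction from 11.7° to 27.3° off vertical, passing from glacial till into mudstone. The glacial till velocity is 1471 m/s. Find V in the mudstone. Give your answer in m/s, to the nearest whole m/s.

3327 m/s

Snell's law: sin 11.7°/V₁ = sin 27.3°/V₂.
V₂ = V₁·sin 27.3°/sin 11.7° = 1471 × 2.2617 = 3327.00 m/s.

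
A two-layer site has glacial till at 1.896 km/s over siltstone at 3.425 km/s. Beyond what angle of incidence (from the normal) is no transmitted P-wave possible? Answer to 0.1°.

33.6°

At critical incidence the refracted ray runs along the interface (θ₂ = 90°), so sin θ_c = V₁/V₂.
θ_c = arcsin(1.896/3.425) = arcsin 0.5536 = 33.61°.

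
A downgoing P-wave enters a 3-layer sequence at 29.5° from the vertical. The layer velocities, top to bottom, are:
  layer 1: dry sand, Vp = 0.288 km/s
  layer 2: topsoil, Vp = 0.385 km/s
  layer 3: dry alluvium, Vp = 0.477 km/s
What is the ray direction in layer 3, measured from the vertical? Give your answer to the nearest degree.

55°

Snell's law across each interface conserves sin θ / V, so sin θ_3 = V_3·sin θ₁/V₁.
sin θ_3 = 0.477 × sin 29.5° / 0.288 = 0.8156.
θ_3 = arcsin 0.8156 = 54.64°.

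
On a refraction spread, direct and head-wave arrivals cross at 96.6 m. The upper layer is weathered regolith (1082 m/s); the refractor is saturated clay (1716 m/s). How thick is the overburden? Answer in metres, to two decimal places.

22.99 m

x_cross = 2h·√((V₂+V₁)/(V₂−V₁)) → h = x_cross / (2·√((V₂+V₁)/(V₂−V₁))).
√((V₂+V₁)/(V₂−V₁)) = √((1716+1082)/(1716−1082)) = 2.1008.
h = 96.6 / (2·2.1008) = 22.99 m.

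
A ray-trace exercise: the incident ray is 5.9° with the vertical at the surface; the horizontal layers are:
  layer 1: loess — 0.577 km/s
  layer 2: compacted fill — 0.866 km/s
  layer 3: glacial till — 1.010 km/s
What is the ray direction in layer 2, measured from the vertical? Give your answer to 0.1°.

8.9°

Snell's law across each interface conserves sin θ / V, so sin θ_2 = V_2·sin θ₁/V₁.
sin θ_2 = 0.866 × sin 5.9° / 0.577 = 0.1543.
θ_2 = arcsin 0.1543 = 8.87°.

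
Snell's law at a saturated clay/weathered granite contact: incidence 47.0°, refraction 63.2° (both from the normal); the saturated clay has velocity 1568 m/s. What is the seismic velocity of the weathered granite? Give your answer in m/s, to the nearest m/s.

sin 47.0° = 0.7314; sin 63.2° = 0.8926.
V₂ = V₁·(sin θ₂/sin θ₁) = 1568·(0.8926/0.7314) = 1913.68 m/s.

1914 m/s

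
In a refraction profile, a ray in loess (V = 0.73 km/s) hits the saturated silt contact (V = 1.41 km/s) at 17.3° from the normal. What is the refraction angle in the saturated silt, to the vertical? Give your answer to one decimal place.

sin θ₁/V₁ = sin θ₂/V₂ ⇒ sin θ₂ = 1.41·sin 17.3°/0.73 = 1.41·0.2974/0.73 = 0.5744.
θ₂ = sin⁻¹(0.5744) = 35.06° (from vertical).

35.1°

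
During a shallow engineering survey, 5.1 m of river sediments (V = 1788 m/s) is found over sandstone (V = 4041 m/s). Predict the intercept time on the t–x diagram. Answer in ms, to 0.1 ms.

5.1 ms

tᵢ = 2h·√(V₂²−V₁²)/(V₁V₂).
√(V₂²−V₁²) = √(4041²−1788²) = 3623.9 m/s.
tᵢ = 2·5.1·3623.9/(1788·4041) = 0.00512 s.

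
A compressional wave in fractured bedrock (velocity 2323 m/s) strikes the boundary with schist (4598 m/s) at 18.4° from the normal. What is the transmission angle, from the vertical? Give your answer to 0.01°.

38.67°

Snell's law: sin θ₂ = (V₂/V₁)·sin θ₁ = (4598/2323)·sin 18.4° = 0.6248.
θ₂ = arcsin 0.6248 = 38.67° from the normal.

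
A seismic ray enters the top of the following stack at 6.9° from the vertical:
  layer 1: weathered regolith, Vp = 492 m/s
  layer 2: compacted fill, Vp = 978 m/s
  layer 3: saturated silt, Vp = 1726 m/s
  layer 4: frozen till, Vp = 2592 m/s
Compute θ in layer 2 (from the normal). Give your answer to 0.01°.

13.82°

Ray parameter p = sin 6.9° / 492 = 2.4418e-04 s/m.
sin θ_2 = p·V_2 = 2.4418e-04 × 978 = 0.2388.
θ_2 = arcsin 0.2388 = 13.82°.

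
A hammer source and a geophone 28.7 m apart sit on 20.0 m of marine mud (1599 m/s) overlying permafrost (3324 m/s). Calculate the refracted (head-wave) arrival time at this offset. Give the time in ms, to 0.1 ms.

30.6 ms

θ_c = arcsin(V₁/V₂) = arcsin(1599/3324) = 28.75°, cos θ_c = 0.8767.
Intercept time tᵢ = 2h cos θ_c / V₁ = 2·20.0·0.8767/1599 = 0.02193 s.
t = x/V₂ + tᵢ = 28.7/3324 + 0.02193 = 0.03057 s.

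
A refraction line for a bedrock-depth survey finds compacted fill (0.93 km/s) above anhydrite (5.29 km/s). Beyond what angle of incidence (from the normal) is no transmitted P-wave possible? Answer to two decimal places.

10.13°

Critical incidence: sin θ_c = V₁/V₂ = 0.93/5.29 = 0.1758.
θ_c = arcsin 0.1758 = 10.13°.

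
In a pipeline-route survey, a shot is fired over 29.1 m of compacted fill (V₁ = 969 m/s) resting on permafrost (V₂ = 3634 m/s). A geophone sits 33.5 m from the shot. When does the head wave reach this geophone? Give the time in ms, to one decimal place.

t = x/V₂ + 2h·√(V₂²−V₁²)/(V₁V₂).
√(V₂²−V₁²) = √(3634²−969²) = 3502.4 m/s; delay term = 2·29.1·3502.4/(969·3634) = 0.05789 s.
t = 33.5/3634 + 0.05789 = 0.06711 s.

67.1 ms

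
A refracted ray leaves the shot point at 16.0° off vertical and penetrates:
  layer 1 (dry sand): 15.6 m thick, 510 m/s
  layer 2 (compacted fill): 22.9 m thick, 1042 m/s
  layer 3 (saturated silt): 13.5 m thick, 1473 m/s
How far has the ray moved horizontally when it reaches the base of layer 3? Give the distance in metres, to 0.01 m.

37.84 m

Apply Snell's law at each interface; in layer i the horizontal offset is hᵢ·tan θᵢ.
Layer 1: θ = 16.00°; offset = 15.6·tan 16.00° = 4.4732 m.
Layer 2: sin θ = 1042·sin 16.0°/510 = 0.5632, θ = 34.27°; offset = 22.9·tan 34.27° = 15.6067 m.
Layer 3: sin θ = 1473·sin 16.0°/510 = 0.7961, θ = 52.76°; offset = 13.5·tan 52.76° = 17.7597 m.
Total horizontal offset = 37.8396 m.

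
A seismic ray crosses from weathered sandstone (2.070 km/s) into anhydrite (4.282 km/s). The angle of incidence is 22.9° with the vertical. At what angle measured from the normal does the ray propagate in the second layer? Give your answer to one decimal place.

53.6°

Snell's law: sin θ₂ = (V₂/V₁)·sin θ₁ = (4.282/2.070)·sin 22.9° = 0.8049.
θ₂ = sin⁻¹(0.8049) = 53.60° (from vertical).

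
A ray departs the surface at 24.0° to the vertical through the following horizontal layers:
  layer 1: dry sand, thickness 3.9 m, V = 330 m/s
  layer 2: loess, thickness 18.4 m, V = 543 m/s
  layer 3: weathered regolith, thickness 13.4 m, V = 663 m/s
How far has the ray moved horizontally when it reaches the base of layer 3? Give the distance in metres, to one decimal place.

37.3 m

Apply Snell's law at each interface; in layer i the horizontal offset is hᵢ·tan θᵢ.
Layer 1: θ = 24.00°; offset = 3.9·tan 24.00° = 1.736 m.
Layer 2: sin θ = 543·sin 24.0°/330 = 0.6693, θ = 42.01°; offset = 18.4·tan 42.01° = 16.574 m.
Layer 3: sin θ = 663·sin 24.0°/330 = 0.8172, θ = 54.80°; offset = 13.4·tan 54.80° = 18.998 m.
Summing the layer offsets gives 37.307 m.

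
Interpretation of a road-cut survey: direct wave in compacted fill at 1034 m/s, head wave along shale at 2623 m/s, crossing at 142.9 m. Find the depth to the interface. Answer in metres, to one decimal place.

47.1 m

x_cross = 2h·√((V₂+V₁)/(V₂−V₁)) → h = x_cross / (2·√((V₂+V₁)/(V₂−V₁))).
√((V₂+V₁)/(V₂−V₁)) = √((2623+1034)/(2623−1034)) = 1.5171.
h = 142.9 / (2·1.5171) = 47.10 m.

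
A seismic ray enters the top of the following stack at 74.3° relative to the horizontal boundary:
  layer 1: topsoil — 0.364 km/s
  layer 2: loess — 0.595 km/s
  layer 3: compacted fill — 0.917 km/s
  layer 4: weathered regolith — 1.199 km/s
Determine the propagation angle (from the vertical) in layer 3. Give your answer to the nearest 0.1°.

43.0°

From the normal: θ₁ = 90° − 74.3° = 15.7°.
Ray parameter p = sin 15.7° / 0.364 = 7.4341e-01 s/km.
sin θ_3 = p·V_3 = 7.4341e-01 × 0.917 = 0.6817.
θ_3 = 42.98° from the vertical.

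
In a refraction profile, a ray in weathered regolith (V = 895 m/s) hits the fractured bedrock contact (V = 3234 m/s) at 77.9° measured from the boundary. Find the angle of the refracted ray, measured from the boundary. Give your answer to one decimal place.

Angle from the normal: 90° − 77.9° = 12.1°.
sin θ₁/V₁ = sin θ₂/V₂ ⇒ sin θ₂ = 3234·sin 12.1°/895 = 3234·0.2096/895 = 0.7574.
θ₂ = sin⁻¹(0.7574) = 49.24° (from vertical).
From the interface: 90° − 49.24° = 40.76°.

40.8°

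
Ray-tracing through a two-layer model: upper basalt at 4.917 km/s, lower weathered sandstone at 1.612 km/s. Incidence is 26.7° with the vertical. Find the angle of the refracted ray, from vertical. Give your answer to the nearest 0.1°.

8.5°

Snell's law: sin θ₂ = (V₂/V₁)·sin θ₁ = (1.612/4.917)·sin 26.7° = 0.1473.
θ₂ = sin⁻¹(0.1473) = 8.47° (from vertical).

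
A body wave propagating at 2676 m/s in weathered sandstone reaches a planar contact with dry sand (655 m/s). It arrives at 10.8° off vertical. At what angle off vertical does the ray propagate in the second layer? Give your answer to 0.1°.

2.6°

Snell's law: sin θ₂ = (V₂/V₁)·sin θ₁ = (655/2676)·sin 10.8° = 0.0459.
θ₂ = sin⁻¹(0.0459) = 2.63° (from vertical).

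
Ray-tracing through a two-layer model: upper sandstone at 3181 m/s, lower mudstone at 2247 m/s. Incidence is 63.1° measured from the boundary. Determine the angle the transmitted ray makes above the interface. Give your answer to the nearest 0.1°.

Angle from the normal: 90° − 63.1° = 26.9°.
sin θ₁/V₁ = sin θ₂/V₂ ⇒ sin θ₂ = 2247·sin 26.9°/3181 = 2247·0.4524/3181 = 0.3196.
θ₂ = sin⁻¹(0.3196) = 18.64° (from vertical).
From the interface: 90° − 18.64° = 71.36°.

71.4°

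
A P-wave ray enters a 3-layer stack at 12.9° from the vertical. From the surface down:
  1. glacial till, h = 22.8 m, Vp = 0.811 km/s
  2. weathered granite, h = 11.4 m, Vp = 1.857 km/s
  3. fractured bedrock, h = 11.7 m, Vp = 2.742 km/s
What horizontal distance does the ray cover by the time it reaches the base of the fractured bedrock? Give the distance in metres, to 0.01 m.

p = sin θ₁/V₁ = sin 12.9°/0.811 = 2.7528e-01 s/km is conserved through the stack.
Layer 1: θ = 12.90°; offset = 22.8·tan 12.90° = 5.2219 m.
Layer 2: sin θ = p·1.857 = 0.5112 → θ = 30.74°; offset = 11.4·tan 30.74° = 6.7804 m.
Layer 3: sin θ = p·2.742 = 0.7548 → θ = 49.01°; offset = 11.7·tan 49.01° = 13.4635 m.
Summing the layer offsets gives 25.4659 m.

25.47 m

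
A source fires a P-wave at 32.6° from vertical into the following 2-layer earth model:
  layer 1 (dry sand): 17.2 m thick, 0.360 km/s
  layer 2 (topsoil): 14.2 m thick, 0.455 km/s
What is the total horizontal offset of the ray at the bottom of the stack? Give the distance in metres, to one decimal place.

24.2 m

Ray parameter p = sin 32.6° / 0.360 km/s = 1.4966e+00 s/km.
Layer 1: θ = 32.60°; offset = 17.2·tan 32.60° = 11.000 m.
Layer 2: sin θ = p·0.455 = 0.6809 → θ = 42.92°; offset = 14.2·tan 42.92° = 13.204 m.
Total horizontal offset = 24.203 m.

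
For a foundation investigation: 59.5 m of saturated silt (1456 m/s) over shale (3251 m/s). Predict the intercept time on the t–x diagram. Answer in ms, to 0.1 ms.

θ_c = arcsin(V₁/V₂) = arcsin(1456/3251) = 26.61°; cos θ_c = 0.8941.
tᵢ = 2h·cos θ_c / V₁ = 2·59.5·0.8941 / 1456 = 0.07308 s.

73.1 ms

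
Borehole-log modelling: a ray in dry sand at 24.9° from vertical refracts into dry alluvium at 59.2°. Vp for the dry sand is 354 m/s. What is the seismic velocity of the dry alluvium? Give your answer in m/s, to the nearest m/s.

sin 24.9° = 0.4210; sin 59.2° = 0.8590.
V₂ = V₁·(sin θ₂/sin θ₁) = 354·(0.8590/0.4210) = 722.20 m/s.

722 m/s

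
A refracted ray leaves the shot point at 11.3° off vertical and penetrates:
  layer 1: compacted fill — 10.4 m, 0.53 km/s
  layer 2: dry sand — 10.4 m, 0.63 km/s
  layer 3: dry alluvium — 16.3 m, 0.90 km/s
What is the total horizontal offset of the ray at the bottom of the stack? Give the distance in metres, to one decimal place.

10.3 m

Ray parameter p = sin 11.3° / 0.53 km/s = 3.6971e-01 s/km.
Layer 1: θ = 11.30°; offset = 10.4·tan 11.30° = 2.078 m.
Layer 2: sin θ = p·0.63 = 0.2329 → θ = 13.47°; offset = 10.4·tan 13.47° = 2.491 m.
Layer 3: sin θ = p·0.90 = 0.3327 → θ = 19.44°; offset = 16.3·tan 19.44° = 5.751 m.
Σ offsets = 10.320 m.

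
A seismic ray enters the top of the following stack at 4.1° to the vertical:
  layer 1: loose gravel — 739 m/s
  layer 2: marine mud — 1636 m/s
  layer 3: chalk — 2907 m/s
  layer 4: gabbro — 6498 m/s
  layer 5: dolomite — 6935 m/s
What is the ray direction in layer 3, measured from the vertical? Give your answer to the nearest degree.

Snell's law across each interface conserves sin θ / V, so sin θ_3 = V_3·sin θ₁/V₁.
sin θ_3 = 2907 × sin 4.1° / 739 = 0.2812.
θ_3 = arcsin 0.2812 = 16.33°.

16°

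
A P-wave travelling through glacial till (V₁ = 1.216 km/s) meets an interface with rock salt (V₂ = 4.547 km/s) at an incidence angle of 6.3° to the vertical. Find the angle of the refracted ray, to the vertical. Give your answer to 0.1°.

Snell's law: sin θ₂ = (V₂/V₁)·sin θ₁ = (4.547/1.216)·sin 6.3° = 0.4103.
θ₂ = arcsin 0.4103 = 24.23° from the normal.

24.2°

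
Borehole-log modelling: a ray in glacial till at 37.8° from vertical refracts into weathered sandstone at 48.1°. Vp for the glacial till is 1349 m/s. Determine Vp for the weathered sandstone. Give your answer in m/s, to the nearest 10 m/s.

1640 m/s

sin 37.8° = 0.6129; sin 48.1° = 0.7443.
V₂ = V₁·(sin θ₂/sin θ₁) = 1349·(0.7443/0.6129) = 1638.22 m/s.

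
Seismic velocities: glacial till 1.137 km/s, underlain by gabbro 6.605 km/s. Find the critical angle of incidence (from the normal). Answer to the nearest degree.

10°

Critical incidence: sin θ_c = V₁/V₂ = 1.137/6.605 = 0.1721.
θ_c = arcsin 0.1721 = 9.91°.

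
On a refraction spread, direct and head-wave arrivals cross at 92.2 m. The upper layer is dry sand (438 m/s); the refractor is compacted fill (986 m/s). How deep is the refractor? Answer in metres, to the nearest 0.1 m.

x_cross = 2h·√((V₂+V₁)/(V₂−V₁)) → h = x_cross / (2·√((V₂+V₁)/(V₂−V₁))).
√((V₂+V₁)/(V₂−V₁)) = √((986+438)/(986−438)) = 1.6120.
h = 92.2 / (2·1.6120) = 28.60 m.

28.6 m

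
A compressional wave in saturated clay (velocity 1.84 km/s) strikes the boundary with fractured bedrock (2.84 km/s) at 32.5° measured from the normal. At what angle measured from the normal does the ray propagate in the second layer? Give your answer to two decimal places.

Snell's law: sin θ₂ = (V₂/V₁)·sin θ₁ = (2.84/1.84)·sin 32.5° = 0.8293.
θ₂ = sin⁻¹(0.8293) = 56.03° (from vertical).

56.03°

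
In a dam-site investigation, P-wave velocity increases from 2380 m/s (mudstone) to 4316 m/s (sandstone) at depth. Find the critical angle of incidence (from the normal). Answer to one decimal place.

33.5°

Critical incidence: sin θ_c = V₁/V₂ = 2380/4316 = 0.5514.
θ_c = arcsin 0.5514 = 33.47°.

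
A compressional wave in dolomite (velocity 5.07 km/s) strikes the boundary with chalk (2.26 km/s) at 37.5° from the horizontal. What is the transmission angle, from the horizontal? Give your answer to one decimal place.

Angle from the normal: 90° − 37.5° = 52.5°.
sin θ₁/V₁ = sin θ₂/V₂ ⇒ sin θ₂ = 2.26·sin 52.5°/5.07 = 2.26·0.7934/5.07 = 0.3536.
θ₂ = sin⁻¹(0.3536) = 20.71° (from vertical).
From the interface: 90° − 20.71° = 69.29°.

69.3°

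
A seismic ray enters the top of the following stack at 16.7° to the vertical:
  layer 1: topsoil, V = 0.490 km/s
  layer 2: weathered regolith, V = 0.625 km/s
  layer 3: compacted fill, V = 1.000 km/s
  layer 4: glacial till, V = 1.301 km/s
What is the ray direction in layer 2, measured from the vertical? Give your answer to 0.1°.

Snell's law across each interface conserves sin θ / V, so sin θ_2 = V_2·sin θ₁/V₁.
sin θ_2 = 0.625 × sin 16.7° / 0.490 = 0.3665.
θ_2 = arcsin 0.3665 = 21.50°.

21.5°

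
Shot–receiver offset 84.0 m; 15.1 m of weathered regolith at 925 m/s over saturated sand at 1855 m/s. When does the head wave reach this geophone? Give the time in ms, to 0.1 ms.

t = x/V₂ + 2h·√(V₂²−V₁²)/(V₁V₂).
√(V₂²−V₁²) = √(1855²−925²) = 1607.9 m/s; delay term = 2·15.1·1607.9/(925·1855) = 0.02830 s.
t = 84.0/1855 + 0.02830 = 0.07358 s.

73.6 ms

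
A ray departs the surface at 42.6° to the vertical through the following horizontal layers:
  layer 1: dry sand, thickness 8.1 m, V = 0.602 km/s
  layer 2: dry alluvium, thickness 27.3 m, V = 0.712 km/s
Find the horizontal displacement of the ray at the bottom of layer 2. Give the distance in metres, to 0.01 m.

p = sin θ₁/V₁ = sin 42.6°/0.602 = 1.1244e+00 s/km is conserved through the stack.
Layer 1: θ = 42.60°; offset = 8.1·tan 42.60° = 7.4483 m.
Layer 2: sin θ = p·0.712 = 0.8006 → θ = 53.18°; offset = 27.3·tan 53.18° = 36.4706 m.
Total horizontal offset = 43.9189 m.

43.92 m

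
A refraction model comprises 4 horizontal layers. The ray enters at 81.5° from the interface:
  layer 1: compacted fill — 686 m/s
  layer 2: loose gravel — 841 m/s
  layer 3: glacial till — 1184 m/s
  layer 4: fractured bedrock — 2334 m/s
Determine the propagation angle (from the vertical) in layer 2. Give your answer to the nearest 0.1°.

From the normal: θ₁ = 90° − 81.5° = 8.5°.
Snell's law across each interface conserves sin θ / V, so sin θ_2 = V_2·sin θ₁/V₁.
sin θ_2 = 841 × sin 8.5° / 686 = 0.1812.
θ_2 = arcsin 0.1812 = 10.44°.

10.4°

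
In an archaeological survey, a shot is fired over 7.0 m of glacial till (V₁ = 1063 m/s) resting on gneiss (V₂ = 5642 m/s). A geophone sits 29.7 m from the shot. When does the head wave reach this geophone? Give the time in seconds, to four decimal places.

θ_c = arcsin(V₁/V₂) = arcsin(1063/5642) = 10.86°, cos θ_c = 0.9821.
Intercept time tᵢ = 2h cos θ_c / V₁ = 2·7.0·0.9821/1063 = 0.01293 s.
t = x/V₂ + tᵢ = 29.7/5642 + 0.01293 = 0.01820 s.

0.0182 s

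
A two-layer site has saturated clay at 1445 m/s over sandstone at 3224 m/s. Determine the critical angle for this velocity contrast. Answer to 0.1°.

At critical incidence the refracted ray runs along the interface (θ₂ = 90°), so sin θ_c = V₁/V₂.
θ_c = arcsin(1445/3224) = arcsin 0.4482 = 26.63°.

26.6°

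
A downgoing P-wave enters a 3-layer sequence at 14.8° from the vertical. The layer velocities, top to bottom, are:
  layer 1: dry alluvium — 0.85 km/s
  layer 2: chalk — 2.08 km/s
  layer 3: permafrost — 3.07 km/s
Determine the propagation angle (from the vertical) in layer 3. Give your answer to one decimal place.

67.3°

Ray parameter p = sin 14.8° / 0.85 = 3.0052e-01 s/km.
sin θ_3 = p·V_3 = 3.0052e-01 × 3.07 = 0.9226.
θ_3 = arcsin 0.9226 = 67.31°.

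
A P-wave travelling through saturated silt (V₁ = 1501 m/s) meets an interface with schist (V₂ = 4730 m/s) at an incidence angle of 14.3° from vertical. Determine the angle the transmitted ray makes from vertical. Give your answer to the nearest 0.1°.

sin θ₁/V₁ = sin θ₂/V₂ ⇒ sin θ₂ = 4730·sin 14.3°/1501 = 4730·0.2470/1501 = 0.7784.
θ₂ = arcsin 0.7784 = 51.11° from the normal.

51.1°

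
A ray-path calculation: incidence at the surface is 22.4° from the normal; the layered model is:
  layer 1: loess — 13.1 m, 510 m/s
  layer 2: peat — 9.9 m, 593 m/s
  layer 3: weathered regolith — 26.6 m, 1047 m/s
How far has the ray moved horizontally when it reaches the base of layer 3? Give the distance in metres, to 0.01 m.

p = sin θ₁/V₁ = sin 22.4°/510 = 7.4720e-04 s/m is conserved through the stack.
Layer 1: θ = 22.40°; offset = 13.1·tan 22.40° = 5.3994 m.
Layer 2: sin θ = p·593 = 0.4431 → θ = 26.30°; offset = 9.9·tan 26.30° = 4.8931 m.
Layer 3: sin θ = p·1047 = 0.7823 → θ = 51.47°; offset = 26.6·tan 51.47° = 33.4085 m.
Total horizontal offset = 43.7010 m.

43.70 m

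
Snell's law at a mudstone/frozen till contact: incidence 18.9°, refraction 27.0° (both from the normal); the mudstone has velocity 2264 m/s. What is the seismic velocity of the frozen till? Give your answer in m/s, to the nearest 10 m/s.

sin 18.9° = 0.3239; sin 27.0° = 0.4540.
V₂ = V₁·(sin θ₂/sin θ₁) = 2264·(0.4540/0.3239) = 3173.14 m/s.

3170 m/s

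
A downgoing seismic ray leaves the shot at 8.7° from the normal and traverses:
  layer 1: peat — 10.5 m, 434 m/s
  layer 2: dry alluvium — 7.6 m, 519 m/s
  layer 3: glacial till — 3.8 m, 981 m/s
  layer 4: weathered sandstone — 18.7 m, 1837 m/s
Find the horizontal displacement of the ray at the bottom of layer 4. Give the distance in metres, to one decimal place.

Ray parameter p = sin 8.7° / 434 m/s = 3.4853e-04 s/m.
Layer 1: θ = 8.70°; offset = 10.5·tan 8.70° = 1.607 m.
Layer 2: sin θ = p·519 = 0.1809 → θ = 10.42°; offset = 7.6·tan 10.42° = 1.398 m.
Layer 3: sin θ = p·981 = 0.3419 → θ = 19.99°; offset = 3.8·tan 19.99° = 1.383 m.
Layer 4: sin θ = p·1837 = 0.6402 → θ = 39.81°; offset = 18.7·tan 39.81° = 15.586 m.
Σ offsets = 19.973 m.

20.0 m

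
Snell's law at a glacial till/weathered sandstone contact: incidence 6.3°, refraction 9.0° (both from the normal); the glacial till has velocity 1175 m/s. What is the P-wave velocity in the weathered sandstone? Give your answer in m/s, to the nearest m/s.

1675 m/s

Snell's law: sin 6.3°/V₁ = sin 9.0°/V₂.
V₂ = V₁·sin 9.0°/sin 6.3° = 1175 × 1.4256 = 1675.05 m/s.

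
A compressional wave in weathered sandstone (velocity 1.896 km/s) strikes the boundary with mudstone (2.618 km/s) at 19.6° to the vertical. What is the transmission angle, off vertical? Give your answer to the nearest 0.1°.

Snell's law: sin θ₂ = (V₂/V₁)·sin θ₁ = (2.618/1.896)·sin 19.6° = 0.4632.
θ₂ = arcsin 0.4632 = 27.59° from the normal.

27.6°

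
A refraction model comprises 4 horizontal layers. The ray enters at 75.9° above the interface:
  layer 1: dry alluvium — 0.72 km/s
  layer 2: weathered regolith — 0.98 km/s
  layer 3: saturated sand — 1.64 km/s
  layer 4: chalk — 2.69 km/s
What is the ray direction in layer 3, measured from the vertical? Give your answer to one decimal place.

From the normal: θ₁ = 90° − 75.9° = 14.1°.
Snell's law across each interface conserves sin θ / V, so sin θ_3 = V_3·sin θ₁/V₁.
sin θ_3 = 1.64 × sin 14.1° / 0.72 = 0.5549.
θ_3 = arcsin 0.5549 = 33.70°.

33.7°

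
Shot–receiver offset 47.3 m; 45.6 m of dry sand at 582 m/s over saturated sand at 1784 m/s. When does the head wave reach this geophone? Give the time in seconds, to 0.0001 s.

t = x/V₂ + 2h·√(V₂²−V₁²)/(V₁V₂).
√(V₂²−V₁²) = √(1784²−582²) = 1686.4 m/s; delay term = 2·45.6·1686.4/(582·1784) = 0.14813 s.
t = 47.3/1784 + 0.14813 = 0.17464 s.

0.1746 s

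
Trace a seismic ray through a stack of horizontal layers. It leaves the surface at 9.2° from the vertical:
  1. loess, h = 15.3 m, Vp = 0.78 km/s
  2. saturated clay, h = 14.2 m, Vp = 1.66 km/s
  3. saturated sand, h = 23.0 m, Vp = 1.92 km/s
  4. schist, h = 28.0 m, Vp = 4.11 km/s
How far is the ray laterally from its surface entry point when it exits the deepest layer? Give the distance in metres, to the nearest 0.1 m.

61.2 m

Ray parameter p = sin 9.2° / 0.78 km/s = 2.0498e-01 s/km.
Layer 1: θ = 9.20°; offset = 15.3·tan 9.20° = 2.478 m.
Layer 2: sin θ = p·1.66 = 0.3403 → θ = 19.89°; offset = 14.2·tan 19.89° = 5.138 m.
Layer 3: sin θ = p·1.92 = 0.3936 → θ = 23.18°; offset = 23.0·tan 23.18° = 9.846 m.
Layer 4: sin θ = p·4.11 = 0.8425 → θ = 57.40°; offset = 28.0·tan 57.40° = 43.782 m.
Summing the layer offsets gives 61.245 m.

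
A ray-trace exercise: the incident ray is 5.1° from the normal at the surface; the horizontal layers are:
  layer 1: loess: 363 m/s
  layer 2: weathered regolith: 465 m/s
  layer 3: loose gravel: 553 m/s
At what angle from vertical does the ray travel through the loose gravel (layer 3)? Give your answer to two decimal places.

Snell's law across each interface conserves sin θ / V, so sin θ_3 = V_3·sin θ₁/V₁.
sin θ_3 = 553 × sin 5.1° / 363 = 0.1354.
θ_3 = 7.78° from the vertical.

7.78°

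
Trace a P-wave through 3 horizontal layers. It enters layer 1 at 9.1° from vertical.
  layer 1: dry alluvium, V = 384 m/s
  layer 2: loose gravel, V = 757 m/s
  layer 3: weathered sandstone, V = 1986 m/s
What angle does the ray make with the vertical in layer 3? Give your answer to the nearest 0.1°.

Ray parameter p = sin 9.1° / 384 = 4.1187e-04 s/m.
sin θ_3 = p·V_3 = 4.1187e-04 × 1986 = 0.8180.
θ_3 = arcsin 0.8180 = 54.88°.

54.9°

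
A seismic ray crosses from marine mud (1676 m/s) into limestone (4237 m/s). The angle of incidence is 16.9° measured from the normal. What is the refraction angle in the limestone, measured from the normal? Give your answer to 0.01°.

47.30°

Snell's law: sin θ₂ = (V₂/V₁)·sin θ₁ = (4237/1676)·sin 16.9° = 0.7349.
θ₂ = arcsin 0.7349 = 47.30° from the normal.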